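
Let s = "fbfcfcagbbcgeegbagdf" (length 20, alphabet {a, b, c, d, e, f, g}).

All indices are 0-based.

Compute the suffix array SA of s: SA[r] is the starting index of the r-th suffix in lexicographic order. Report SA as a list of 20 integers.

[6, 16, 15, 8, 9, 1, 5, 3, 10, 18, 12, 13, 19, 0, 4, 2, 14, 7, 17, 11]

rank | idx | suffix
   0 |   6 | agbbcgeegbagdf
   1 |  16 | agdf
   2 |  15 | bagdf
   3 |   8 | bbcgeegbagdf
   4 |   9 | bcgeegbagdf
   5 |   1 | bfcfcagbbcgeegbagdf
   6 |   5 | cagbbcgeegbagdf
   7 |   3 | cfcagbbcgeegbagdf
   8 |  10 | cgeegbagdf
   9 |  18 | df
  10 |  12 | eegbagdf
  11 |  13 | egbagdf
  12 |  19 | f
  13 |   0 | fbfcfcagbbcgeegbagdf
  14 |   4 | fcagbbcgeegbagdf
  15 |   2 | fcfcagbbcgeegbagdf
  16 |  14 | gbagdf
  17 |   7 | gbbcgeegbagdf
  18 |  17 | gdf
  19 |  11 | geegbagdf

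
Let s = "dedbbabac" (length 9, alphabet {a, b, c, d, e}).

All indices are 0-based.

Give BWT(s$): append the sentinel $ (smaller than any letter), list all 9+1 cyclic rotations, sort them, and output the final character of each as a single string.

rank  rotation    last
    0  $dedbbabac  c
    1  abac$dedbb  b
    2  ac$dedbbab  b
    3  babac$dedb  b
    4  bac$dedbba  a
    5  bbabac$ded  d
    6  c$dedbbaba  a
    7  dbbabac$de  e
    8  dedbbabac$  $
    9  edbbabac$d  d

cbbbadae$d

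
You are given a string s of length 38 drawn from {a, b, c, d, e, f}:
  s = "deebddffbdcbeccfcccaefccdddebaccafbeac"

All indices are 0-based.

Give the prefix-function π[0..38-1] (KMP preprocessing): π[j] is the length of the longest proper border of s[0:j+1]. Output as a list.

[0, 0, 0, 0, 1, 1, 0, 0, 0, 1, 0, 0, 0, 0, 0, 0, 0, 0, 0, 0, 0, 0, 0, 0, 1, 1, 1, 2, 0, 0, 0, 0, 0, 0, 0, 0, 0, 0]

π[0] = 0
j=1 s[j]='e': π[1]=0 (border '')
j=2 s[j]='e': π[2]=0 (border '')
j=3 s[j]='b': π[3]=0 (border '')
j=4 s[j]='d': π[4]=1 (border 'd')
j=5 s[j]='d': k: 1→0; π[5]=1 (border 'd')
j=6 s[j]='f': k: 1→0; π[6]=0 (border '')
j=7 s[j]='f': π[7]=0 (border '')
j=8 s[j]='b': π[8]=0 (border '')
j=9 s[j]='d': π[9]=1 (border 'd')
j=10 s[j]='c': k: 1→0; π[10]=0 (border '')
j=11 s[j]='b': π[11]=0 (border '')
j=12 s[j]='e': π[12]=0 (border '')
j=13 s[j]='c': π[13]=0 (border '')
j=14 s[j]='c': π[14]=0 (border '')
j=15 s[j]='f': π[15]=0 (border '')
j=16 s[j]='c': π[16]=0 (border '')
j=17 s[j]='c': π[17]=0 (border '')
j=18 s[j]='c': π[18]=0 (border '')
j=19 s[j]='a': π[19]=0 (border '')
j=20 s[j]='e': π[20]=0 (border '')
j=21 s[j]='f': π[21]=0 (border '')
j=22 s[j]='c': π[22]=0 (border '')
j=23 s[j]='c': π[23]=0 (border '')
j=24 s[j]='d': π[24]=1 (border 'd')
j=25 s[j]='d': k: 1→0; π[25]=1 (border 'd')
j=26 s[j]='d': k: 1→0; π[26]=1 (border 'd')
j=27 s[j]='e': π[27]=2 (border 'de')
j=28 s[j]='b': k: 2→0; π[28]=0 (border '')
j=29 s[j]='a': π[29]=0 (border '')
j=30 s[j]='c': π[30]=0 (border '')
j=31 s[j]='c': π[31]=0 (border '')
j=32 s[j]='a': π[32]=0 (border '')
j=33 s[j]='f': π[33]=0 (border '')
j=34 s[j]='b': π[34]=0 (border '')
j=35 s[j]='e': π[35]=0 (border '')
j=36 s[j]='a': π[36]=0 (border '')
j=37 s[j]='c': π[37]=0 (border '')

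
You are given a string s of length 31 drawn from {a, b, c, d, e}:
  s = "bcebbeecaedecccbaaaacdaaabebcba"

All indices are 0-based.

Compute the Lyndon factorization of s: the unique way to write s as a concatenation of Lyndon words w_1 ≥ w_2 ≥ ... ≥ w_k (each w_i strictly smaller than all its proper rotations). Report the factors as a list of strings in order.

emit factor 1: 'bce' (i=0, period=3)
emit factor 2: 'bbeec' (i=3, period=5)
emit factor 3: 'aedecccb' (i=8, period=8)
emit factor 4: 'aaaacdaaabebcb' (i=16, period=14)
emit factor 5: 'a' (i=30, period=1)

["bce", "bbeec", "aedecccb", "aaaacdaaabebcb", "a"]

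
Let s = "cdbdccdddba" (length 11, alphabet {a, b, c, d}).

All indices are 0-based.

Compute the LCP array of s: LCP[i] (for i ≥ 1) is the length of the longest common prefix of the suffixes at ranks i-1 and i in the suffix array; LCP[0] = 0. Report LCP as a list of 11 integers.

[0, 0, 1, 0, 1, 2, 0, 2, 1, 1, 2]

rank→(start, suffix):
  0 → (10, 'a')
  1 → (9, 'ba')
  2 → (2, 'bdccdddba')
  3 → (4, 'ccdddba')
  4 → (0, 'cdbdccdddba')
  5 → (5, 'cdddba')
  6 → (8, 'dba')
  7 → (1, 'dbdccdddba')
  8 → (3, 'dccdddba')
  9 → (7, 'ddba')
  10 → (6, 'dddba')

SA = [10, 9, 2, 4, 0, 5, 8, 1, 3, 7, 6]
rank  pair      lcp
   1  s[10:],s[9:]  0  ''
   2  s[9:],s[2:]  1  'b'
   3  s[2:],s[4:]  0  ''
   4  s[4:],s[0:]  1  'c'
   5  s[0:],s[5:]  2  'cd'
   6  s[5:],s[8:]  0  ''
   7  s[8:],s[1:]  2  'db'
   8  s[1:],s[3:]  1  'd'
   9  s[3:],s[7:]  1  'd'
  10  s[7:],s[6:]  2  'dd'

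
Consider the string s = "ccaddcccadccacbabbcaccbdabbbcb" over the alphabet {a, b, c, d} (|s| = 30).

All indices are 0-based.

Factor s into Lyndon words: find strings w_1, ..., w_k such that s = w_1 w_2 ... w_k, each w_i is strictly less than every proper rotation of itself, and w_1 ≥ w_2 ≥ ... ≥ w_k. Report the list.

["c", "c", "addccc", "adcc", "acb", "abbcaccbd", "abbbcb"]

emit factor 1: 'c' (i=0, period=1)
emit factor 2: 'c' (i=1, period=1)
emit factor 3: 'addccc' (i=2, period=6)
emit factor 4: 'adcc' (i=8, period=4)
emit factor 5: 'acb' (i=12, period=3)
emit factor 6: 'abbcaccbd' (i=15, period=9)
emit factor 7: 'abbbcb' (i=24, period=6)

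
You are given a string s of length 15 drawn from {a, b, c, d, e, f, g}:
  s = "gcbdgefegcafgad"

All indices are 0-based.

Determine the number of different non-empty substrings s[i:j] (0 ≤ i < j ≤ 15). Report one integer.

sorted suffixes:
  #0 SA[0]=13  'ad'
  #1 SA[1]=10  'afgad'
  #2 SA[2]=2  'bdgefegcafgad'
  #3 SA[3]=9  'cafgad'
  #4 SA[4]=1  'cbdgefegcafgad'
  #5 SA[5]=14  'd'
  #6 SA[6]=3  'dgefegcafgad'
  #7 SA[7]=5  'efegcafgad'
  #8 SA[8]=7  'egcafgad'
  #9 SA[9]=6  'fegcafgad'
  #10 SA[10]=11  'fgad'
  #11 SA[11]=12  'gad'
  #12 SA[12]=8  'gcafgad'
  #13 SA[13]=0  'gcbdgefegcafgad'
  #14 SA[14]=4  'gefegcafgad'

SA = [13, 10, 2, 9, 1, 14, 3, 5, 7, 6, 11, 12, 8, 0, 4]
i: (SA[i-1],SA[i]) lcp shared
  1: (13,10) 1 'a'
  2: (10,2) 0 ''
  3: (2,9) 0 ''
  4: (9,1) 1 'c'
  5: (1,14) 0 ''
  6: (14,3) 1 'd'
  7: (3,5) 0 ''
  8: (5,7) 1 'e'
  9: (7,6) 0 ''
  10: (6,11) 1 'f'
  11: (11,12) 0 ''
  12: (12,8) 1 'g'
  13: (8,0) 2 'gc'
  14: (0,4) 1 'g'

n(n+1)/2 = 15·16/2 = 120
Σ LCP = 0 + 1 + 0 + 0 + 1 + 0 + 1 + 0 + 1 + 0 + 1 + 0 + 1 + 2 + 1 = 9
distinct = 120 − 9 = 111

111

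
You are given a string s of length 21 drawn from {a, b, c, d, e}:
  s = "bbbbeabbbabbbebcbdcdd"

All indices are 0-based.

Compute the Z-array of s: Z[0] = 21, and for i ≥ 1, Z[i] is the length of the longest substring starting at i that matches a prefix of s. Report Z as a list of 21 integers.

[21, 3, 2, 1, 0, 0, 3, 2, 1, 0, 3, 2, 1, 0, 1, 0, 1, 0, 0, 0, 0]

Z[0]=21
i=1: outside box; Z[1]=3 extend→box=[1,4)
i=2: min(r-i=2, Z[1]=3)=2; Z[2]=2
i=3: min(r-i=1, Z[2]=2)=1; Z[3]=1
i=4: outside box; Z[4]=0
i=5: outside box; Z[5]=0
i=6: outside box; Z[6]=3 extend→box=[6,9)
i=7: min(r-i=2, Z[1]=3)=2; Z[7]=2
i=8: min(r-i=1, Z[2]=2)=1; Z[8]=1
i=9: outside box; Z[9]=0
i=10: outside box; Z[10]=3 extend→box=[10,13)
i=11: min(r-i=2, Z[1]=3)=2; Z[11]=2
i=12: min(r-i=1, Z[2]=2)=1; Z[12]=1
i=13: outside box; Z[13]=0
i=14: outside box; Z[14]=1 extend→box=[14,15)
i=15: outside box; Z[15]=0
i=16: outside box; Z[16]=1 extend→box=[16,17)
i=17: outside box; Z[17]=0
i=18: outside box; Z[18]=0
i=19: outside box; Z[19]=0
i=20: outside box; Z[20]=0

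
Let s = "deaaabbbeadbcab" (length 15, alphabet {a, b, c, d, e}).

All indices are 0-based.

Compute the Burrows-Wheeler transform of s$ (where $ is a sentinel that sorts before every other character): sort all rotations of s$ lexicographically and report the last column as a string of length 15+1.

rank  rotation          last
    0  $deaaabbbeadbcab  b
    1  aaabbbeadbcab$de  e
    2  aabbbeadbcab$dea  a
    3  ab$deaaabbbeadbc  c
    4  abbbeadbcab$deaa  a
    5  adbcab$deaaabbbe  e
    6  b$deaaabbbeadbca  a
    7  bbbeadbcab$deaaa  a
    8  bbeadbcab$deaaab  b
    9  bcab$deaaabbbead  d
   10  beadbcab$deaaabb  b
   11  cab$deaaabbbeadb  b
   12  dbcab$deaaabbbea  a
   13  deaaabbbeadbcab$  $
   14  eaaabbbeadbcab$d  d
   15  eadbcab$deaaabbb  b

beacaeaabdbba$db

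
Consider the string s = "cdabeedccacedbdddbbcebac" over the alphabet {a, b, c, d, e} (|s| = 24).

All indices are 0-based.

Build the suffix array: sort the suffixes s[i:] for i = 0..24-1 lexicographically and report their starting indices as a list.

[2, 22, 9, 21, 17, 18, 13, 3, 23, 8, 7, 0, 19, 10, 1, 16, 12, 6, 15, 14, 20, 11, 5, 4]

rank | idx | suffix
   0 |   2 | abeedccacedbdddbbcebac
   1 |  22 | ac
   2 |   9 | acedbdddbbcebac
   3 |  21 | bac
   4 |  17 | bbcebac
   5 |  18 | bcebac
   6 |  13 | bdddbbcebac
   7 |   3 | beedccacedbdddbbcebac
   8 |  23 | c
   9 |   8 | cacedbdddbbcebac
  10 |   7 | ccacedbdddbbcebac
  11 |   0 | cdabeedccacedbdddbbcebac
  12 |  19 | cebac
  13 |  10 | cedbdddbbcebac
  14 |   1 | dabeedccacedbdddbbcebac
  15 |  16 | dbbcebac
  16 |  12 | dbdddbbcebac
  17 |   6 | dccacedbdddbbcebac
  18 |  15 | ddbbcebac
  19 |  14 | dddbbcebac
  20 |  20 | ebac
  21 |  11 | edbdddbbcebac
  22 |   5 | edccacedbdddbbcebac
  23 |   4 | eedccacedbdddbbcebac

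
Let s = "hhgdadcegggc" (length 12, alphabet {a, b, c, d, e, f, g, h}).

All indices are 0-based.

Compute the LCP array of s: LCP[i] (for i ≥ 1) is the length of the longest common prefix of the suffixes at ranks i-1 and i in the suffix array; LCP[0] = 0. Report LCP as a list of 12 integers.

rank→(start, suffix):
  0 → (4, 'adcegggc')
  1 → (11, 'c')
  2 → (6, 'cegggc')
  3 → (3, 'dadcegggc')
  4 → (5, 'dcegggc')
  5 → (7, 'egggc')
  6 → (10, 'gc')
  7 → (2, 'gdadcegggc')
  8 → (9, 'ggc')
  9 → (8, 'gggc')
  10 → (1, 'hgdadcegggc')
  11 → (0, 'hhgdadcegggc')

SA = [4, 11, 6, 3, 5, 7, 10, 2, 9, 8, 1, 0]
[i] adj suffixes → lcp
  [1] 4/11 → 0 ('')
  [2] 11/6 → 1 ('c')
  [3] 6/3 → 0 ('')
  [4] 3/5 → 1 ('d')
  [5] 5/7 → 0 ('')
  [6] 7/10 → 0 ('')
  [7] 10/2 → 1 ('g')
  [8] 2/9 → 1 ('g')
  [9] 9/8 → 2 ('gg')
  [10] 8/1 → 0 ('')
  [11] 1/0 → 1 ('h')

[0, 0, 1, 0, 1, 0, 0, 1, 1, 2, 0, 1]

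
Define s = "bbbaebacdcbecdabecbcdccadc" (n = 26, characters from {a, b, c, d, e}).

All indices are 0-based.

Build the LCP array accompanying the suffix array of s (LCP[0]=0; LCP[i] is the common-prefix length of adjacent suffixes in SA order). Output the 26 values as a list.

rank | idx | suffix
   0 |  14 | abecbcdccadc
   1 |   6 | acdcbecdabecbcdccadc
   2 |  23 | adc
   3 |   3 | aebacdcbecdabecbcdccadc
   4 |   5 | bacdcbecdabecbcdccadc
   5 |   2 | baebacdcbecdabecbcdccadc
   6 |   1 | bbaebacdcbecdabecbcdccadc
   7 |   0 | bbbaebacdcbecdabecbcdccadc
   8 |  18 | bcdccadc
   9 |  15 | becbcdccadc
  10 |  10 | becdabecbcdccadc
  11 |  25 | c
  12 |  22 | cadc
  13 |  17 | cbcdccadc
  14 |   9 | cbecdabecbcdccadc
  15 |  21 | ccadc
  16 |  12 | cdabecbcdccadc
  17 |   7 | cdcbecdabecbcdccadc
  18 |  19 | cdccadc
  19 |  13 | dabecbcdccadc
  20 |  24 | dc
  21 |   8 | dcbecdabecbcdccadc
  22 |  20 | dccadc
  23 |   4 | ebacdcbecdabecbcdccadc
  24 |  16 | ecbcdccadc
  25 |  11 | ecdabecbcdccadc

SA = [14, 6, 23, 3, 5, 2, 1, 0, 18, 15, 10, 25, 22, 17, 9, 21, 12, 7, 19, 13, 24, 8, 20, 4, 16, 11]
[i] adj suffixes → lcp
  [1] 14/6 → 1 ('a')
  [2] 6/23 → 1 ('a')
  [3] 23/3 → 1 ('a')
  [4] 3/5 → 0 ('')
  [5] 5/2 → 2 ('ba')
  [6] 2/1 → 1 ('b')
  [7] 1/0 → 2 ('bb')
  [8] 0/18 → 1 ('b')
  [9] 18/15 → 1 ('b')
  [10] 15/10 → 3 ('bec')
  [11] 10/25 → 0 ('')
  [12] 25/22 → 1 ('c')
  [13] 22/17 → 1 ('c')
  [14] 17/9 → 2 ('cb')
  [15] 9/21 → 1 ('c')
  [16] 21/12 → 1 ('c')
  [17] 12/7 → 2 ('cd')
  [18] 7/19 → 3 ('cdc')
  [19] 19/13 → 0 ('')
  [20] 13/24 → 1 ('d')
  [21] 24/8 → 2 ('dc')
  [22] 8/20 → 2 ('dc')
  [23] 20/4 → 0 ('')
  [24] 4/16 → 1 ('e')
  [25] 16/11 → 2 ('ec')

[0, 1, 1, 1, 0, 2, 1, 2, 1, 1, 3, 0, 1, 1, 2, 1, 1, 2, 3, 0, 1, 2, 2, 0, 1, 2]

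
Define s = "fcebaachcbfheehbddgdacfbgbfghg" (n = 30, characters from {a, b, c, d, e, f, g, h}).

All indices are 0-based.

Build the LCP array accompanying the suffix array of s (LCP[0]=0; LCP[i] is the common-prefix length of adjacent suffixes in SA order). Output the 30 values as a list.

[0, 1, 2, 0, 1, 1, 2, 1, 0, 1, 1, 1, 0, 1, 1, 0, 1, 1, 0, 1, 1, 1, 0, 1, 1, 1, 0, 1, 1, 1]

rank→(start, suffix):
  0 → (4, 'aachcbfheehbddgdacfbgbfghg')
  1 → (20, 'acfbgbfghg')
  2 → (5, 'achcbfheehbddgdacfbgbfghg')
  3 → (3, 'baachcbfheehbddgdacfbgbfghg')
  4 → (15, 'bddgdacfbgbfghg')
  5 → (25, 'bfghg')
  6 → (9, 'bfheehbddgdacfbgbfghg')
  7 → (23, 'bgbfghg')
  8 → (8, 'cbfheehbddgdacfbgbfghg')
  9 → (1, 'cebaachcbfheehbddgdacfbgbfghg')
  10 → (21, 'cfbgbfghg')
  11 → (6, 'chcbfheehbddgdacfbgbfghg')
  12 → (19, 'dacfbgbfghg')
  13 → (16, 'ddgdacfbgbfghg')
  14 → (17, 'dgdacfbgbfghg')
  15 → (2, 'ebaachcbfheehbddgdacfbgbfghg')
  16 → (12, 'eehbddgdacfbgbfghg')
  17 → (13, 'ehbddgdacfbgbfghg')
  18 → (22, 'fbgbfghg')
  19 → (0, 'fcebaachcbfheehbddgdacfbgbfghg')
  20 → (26, 'fghg')
  21 → (10, 'fheehbddgdacfbgbfghg')
  22 → (29, 'g')
  23 → (24, 'gbfghg')
  24 → (18, 'gdacfbgbfghg')
  25 → (27, 'ghg')
  26 → (14, 'hbddgdacfbgbfghg')
  27 → (7, 'hcbfheehbddgdacfbgbfghg')
  28 → (11, 'heehbddgdacfbgbfghg')
  29 → (28, 'hg')

SA = [4, 20, 5, 3, 15, 25, 9, 23, 8, 1, 21, 6, 19, 16, 17, 2, 12, 13, 22, 0, 26, 10, 29, 24, 18, 27, 14, 7, 11, 28]
i: (SA[i-1],SA[i]) lcp shared
  1: (4,20) 1 'a'
  2: (20,5) 2 'ac'
  3: (5,3) 0 ''
  4: (3,15) 1 'b'
  5: (15,25) 1 'b'
  6: (25,9) 2 'bf'
  7: (9,23) 1 'b'
  8: (23,8) 0 ''
  9: (8,1) 1 'c'
  10: (1,21) 1 'c'
  11: (21,6) 1 'c'
  12: (6,19) 0 ''
  13: (19,16) 1 'd'
  14: (16,17) 1 'd'
  15: (17,2) 0 ''
  16: (2,12) 1 'e'
  17: (12,13) 1 'e'
  18: (13,22) 0 ''
  19: (22,0) 1 'f'
  20: (0,26) 1 'f'
  21: (26,10) 1 'f'
  22: (10,29) 0 ''
  23: (29,24) 1 'g'
  24: (24,18) 1 'g'
  25: (18,27) 1 'g'
  26: (27,14) 0 ''
  27: (14,7) 1 'h'
  28: (7,11) 1 'h'
  29: (11,28) 1 'h'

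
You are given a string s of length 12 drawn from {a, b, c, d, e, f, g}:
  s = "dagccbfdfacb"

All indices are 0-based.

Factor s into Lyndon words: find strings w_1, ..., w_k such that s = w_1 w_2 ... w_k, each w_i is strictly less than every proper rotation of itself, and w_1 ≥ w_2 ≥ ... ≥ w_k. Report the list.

emit factor 1: 'd' (i=0, period=1)
emit factor 2: 'agccbfdf' (i=1, period=8)
emit factor 3: 'acb' (i=9, period=3)

["d", "agccbfdf", "acb"]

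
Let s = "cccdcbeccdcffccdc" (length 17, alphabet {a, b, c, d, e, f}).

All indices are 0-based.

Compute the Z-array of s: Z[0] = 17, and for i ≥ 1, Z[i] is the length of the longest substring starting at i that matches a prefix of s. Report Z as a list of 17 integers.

Z[0]=17
i=1: i≥r, start 0; Z[1]=2 grow→box=[1,3)
i=2: min(r-i=1, Z[1]=2)=1; Z[2]=1
i=3: i≥r, start 0; Z[3]=0
i=4: i≥r, start 0; Z[4]=1 grow→box=[4,5)
i=5: i≥r, start 0; Z[5]=0
i=6: i≥r, start 0; Z[6]=0
i=7: i≥r, start 0; Z[7]=2 grow→box=[7,9)
i=8: min(r-i=1, Z[1]=2)=1; Z[8]=1
i=9: i≥r, start 0; Z[9]=0
i=10: i≥r, start 0; Z[10]=1 grow→box=[10,11)
i=11: i≥r, start 0; Z[11]=0
i=12: i≥r, start 0; Z[12]=0
i=13: i≥r, start 0; Z[13]=2 grow→box=[13,15)
i=14: min(r-i=1, Z[1]=2)=1; Z[14]=1
i=15: i≥r, start 0; Z[15]=0
i=16: i≥r, start 0; Z[16]=1 grow→box=[16,17)

[17, 2, 1, 0, 1, 0, 0, 2, 1, 0, 1, 0, 0, 2, 1, 0, 1]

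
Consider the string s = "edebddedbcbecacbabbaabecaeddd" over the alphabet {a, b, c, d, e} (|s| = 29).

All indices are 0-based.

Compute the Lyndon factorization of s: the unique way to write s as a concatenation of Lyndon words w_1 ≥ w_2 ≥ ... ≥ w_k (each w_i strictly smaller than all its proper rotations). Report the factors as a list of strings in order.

emit factor 1: 'e' (i=0, period=1)
emit factor 2: 'de' (i=1, period=2)
emit factor 3: 'bdded' (i=3, period=5)
emit factor 4: 'bcbec' (i=8, period=5)
emit factor 5: 'acb' (i=13, period=3)
emit factor 6: 'abb' (i=16, period=3)
emit factor 7: 'aabecaeddd' (i=19, period=10)

["e", "de", "bdded", "bcbec", "acb", "abb", "aabecaeddd"]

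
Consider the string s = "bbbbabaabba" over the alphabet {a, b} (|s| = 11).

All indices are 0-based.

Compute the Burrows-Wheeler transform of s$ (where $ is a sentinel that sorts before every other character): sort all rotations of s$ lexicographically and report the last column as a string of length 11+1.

abbbabababb$

rank  rotation      last
    0  $bbbbabaabba  a
    1  a$bbbbabaabb  b
    2  aabba$bbbbab  b
    3  abaabba$bbbb  b
    4  abba$bbbbaba  a
    5  ba$bbbbabaab  b
    6  baabba$bbbba  a
    7  babaabba$bbb  b
    8  bba$bbbbabaa  a
    9  bbabaabba$bb  b
   10  bbbabaabba$b  b
   11  bbbbabaabba$  $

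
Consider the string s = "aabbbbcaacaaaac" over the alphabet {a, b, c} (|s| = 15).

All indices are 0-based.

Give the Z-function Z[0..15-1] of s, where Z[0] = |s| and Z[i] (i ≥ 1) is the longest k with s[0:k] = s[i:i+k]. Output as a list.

Z[0]=15
i=1: fresh scan; Z[1]=1 scan→box=[1,2)
i=2: fresh scan; Z[2]=0
i=3: fresh scan; Z[3]=0
i=4: fresh scan; Z[4]=0
i=5: fresh scan; Z[5]=0
i=6: fresh scan; Z[6]=0
i=7: fresh scan; Z[7]=2 scan→box=[7,9)
i=8: min(r-i=1, Z[1]=1)=1; Z[8]=1
i=9: fresh scan; Z[9]=0
i=10: fresh scan; Z[10]=2 scan→box=[10,12)
i=11: min(r-i=1, Z[1]=1)=1; Z[11]=2 scan→box=[11,13)
i=12: min(r-i=1, Z[1]=1)=1; Z[12]=2 scan→box=[12,14)
i=13: min(r-i=1, Z[1]=1)=1; Z[13]=1
i=14: fresh scan; Z[14]=0

[15, 1, 0, 0, 0, 0, 0, 2, 1, 0, 2, 2, 2, 1, 0]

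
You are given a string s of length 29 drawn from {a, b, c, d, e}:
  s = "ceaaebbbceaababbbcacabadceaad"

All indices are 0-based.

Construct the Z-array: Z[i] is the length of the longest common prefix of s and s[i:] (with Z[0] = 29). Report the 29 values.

[29, 0, 0, 0, 0, 0, 0, 0, 4, 0, 0, 0, 0, 0, 0, 0, 0, 1, 0, 1, 0, 0, 0, 0, 4, 0, 0, 0, 0]

Z[0]=29
i=1: fresh scan; Z[1]=0
i=2: fresh scan; Z[2]=0
i=3: fresh scan; Z[3]=0
i=4: fresh scan; Z[4]=0
i=5: fresh scan; Z[5]=0
i=6: fresh scan; Z[6]=0
i=7: fresh scan; Z[7]=0
i=8: fresh scan; Z[8]=4 grow→box=[8,12)
i=9: min(r-i=3, Z[1]=0)=0; Z[9]=0
i=10: min(r-i=2, Z[2]=0)=0; Z[10]=0
i=11: min(r-i=1, Z[3]=0)=0; Z[11]=0
i=12: fresh scan; Z[12]=0
i=13: fresh scan; Z[13]=0
i=14: fresh scan; Z[14]=0
i=15: fresh scan; Z[15]=0
i=16: fresh scan; Z[16]=0
i=17: fresh scan; Z[17]=1 grow→box=[17,18)
i=18: fresh scan; Z[18]=0
i=19: fresh scan; Z[19]=1 grow→box=[19,20)
i=20: fresh scan; Z[20]=0
i=21: fresh scan; Z[21]=0
i=22: fresh scan; Z[22]=0
i=23: fresh scan; Z[23]=0
i=24: fresh scan; Z[24]=4 grow→box=[24,28)
i=25: min(r-i=3, Z[1]=0)=0; Z[25]=0
i=26: min(r-i=2, Z[2]=0)=0; Z[26]=0
i=27: min(r-i=1, Z[3]=0)=0; Z[27]=0
i=28: fresh scan; Z[28]=0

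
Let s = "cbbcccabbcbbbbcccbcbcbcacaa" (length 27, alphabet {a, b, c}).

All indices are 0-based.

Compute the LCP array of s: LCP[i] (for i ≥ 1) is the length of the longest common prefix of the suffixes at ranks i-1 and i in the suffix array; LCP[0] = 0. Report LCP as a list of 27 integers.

rank→(start, suffix):
  0 → (26, 'a')
  1 → (25, 'aa')
  2 → (6, 'abbcbbbbcccbcbcbcacaa')
  3 → (23, 'acaa')
  4 → (10, 'bbbbcccbcbcbcacaa')
  5 → (11, 'bbbcccbcbcbcacaa')
  6 → (7, 'bbcbbbbcccbcbcbcacaa')
  7 → (1, 'bbcccabbcbbbbcccbcbcbcacaa')
  8 → (12, 'bbcccbcbcbcacaa')
  9 → (21, 'bcacaa')
  10 → (8, 'bcbbbbcccbcbcbcacaa')
  11 → (19, 'bcbcacaa')
  12 → (17, 'bcbcbcacaa')
  13 → (2, 'bcccabbcbbbbcccbcbcbcacaa')
  14 → (13, 'bcccbcbcbcacaa')
  15 → (24, 'caa')
  16 → (5, 'cabbcbbbbcccbcbcbcacaa')
  17 → (22, 'cacaa')
  18 → (9, 'cbbbbcccbcbcbcacaa')
  19 → (0, 'cbbcccabbcbbbbcccbcbcbcacaa')
  20 → (20, 'cbcacaa')
  21 → (18, 'cbcbcacaa')
  22 → (16, 'cbcbcbcacaa')
  23 → (4, 'ccabbcbbbbcccbcbcbcacaa')
  24 → (15, 'ccbcbcbcacaa')
  25 → (3, 'cccabbcbbbbcccbcbcbcacaa')
  26 → (14, 'cccbcbcbcacaa')

SA = [26, 25, 6, 23, 10, 11, 7, 1, 12, 21, 8, 19, 17, 2, 13, 24, 5, 22, 9, 0, 20, 18, 16, 4, 15, 3, 14]
[i] adj suffixes → lcp
  [1] 26/25 → 1 ('a')
  [2] 25/6 → 1 ('a')
  [3] 6/23 → 1 ('a')
  [4] 23/10 → 0 ('')
  [5] 10/11 → 3 ('bbb')
  [6] 11/7 → 2 ('bb')
  [7] 7/1 → 3 ('bbc')
  [8] 1/12 → 5 ('bbccc')
  [9] 12/21 → 1 ('b')
  [10] 21/8 → 2 ('bc')
  [11] 8/19 → 3 ('bcb')
  [12] 19/17 → 4 ('bcbc')
  [13] 17/2 → 2 ('bc')
  [14] 2/13 → 4 ('bccc')
  [15] 13/24 → 0 ('')
  [16] 24/5 → 2 ('ca')
  [17] 5/22 → 2 ('ca')
  [18] 22/9 → 1 ('c')
  [19] 9/0 → 3 ('cbb')
  [20] 0/20 → 2 ('cb')
  [21] 20/18 → 3 ('cbc')
  [22] 18/16 → 5 ('cbcbc')
  [23] 16/4 → 1 ('c')
  [24] 4/15 → 2 ('cc')
  [25] 15/3 → 2 ('cc')
  [26] 3/14 → 3 ('ccc')

[0, 1, 1, 1, 0, 3, 2, 3, 5, 1, 2, 3, 4, 2, 4, 0, 2, 2, 1, 3, 2, 3, 5, 1, 2, 2, 3]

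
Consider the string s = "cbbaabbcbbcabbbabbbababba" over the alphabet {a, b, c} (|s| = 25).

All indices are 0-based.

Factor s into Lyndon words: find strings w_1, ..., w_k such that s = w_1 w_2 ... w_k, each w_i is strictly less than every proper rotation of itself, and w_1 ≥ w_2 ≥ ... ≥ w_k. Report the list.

["c", "b", "b", "aabbcbbcabbbabbbababb", "a"]

emit factor 1: 'c' (i=0, period=1)
emit factor 2: 'b' (i=1, period=1)
emit factor 3: 'b' (i=2, period=1)
emit factor 4: 'aabbcbbcabbbabbbababb' (i=3, period=21)
emit factor 5: 'a' (i=24, period=1)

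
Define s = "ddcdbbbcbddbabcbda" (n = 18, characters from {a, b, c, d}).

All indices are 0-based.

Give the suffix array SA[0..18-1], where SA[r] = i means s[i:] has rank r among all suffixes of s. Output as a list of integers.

sorted suffixes:
  #0 SA[0]=17  'a'
  #1 SA[1]=12  'abcbda'
  #2 SA[2]=11  'babcbda'
  #3 SA[3]=4  'bbbcbddbabcbda'
  #4 SA[4]=5  'bbcbddbabcbda'
  #5 SA[5]=13  'bcbda'
  #6 SA[6]=6  'bcbddbabcbda'
  #7 SA[7]=15  'bda'
  #8 SA[8]=8  'bddbabcbda'
  #9 SA[9]=14  'cbda'
  #10 SA[10]=7  'cbddbabcbda'
  #11 SA[11]=2  'cdbbbcbddbabcbda'
  #12 SA[12]=16  'da'
  #13 SA[13]=10  'dbabcbda'
  #14 SA[14]=3  'dbbbcbddbabcbda'
  #15 SA[15]=1  'dcdbbbcbddbabcbda'
  #16 SA[16]=9  'ddbabcbda'
  #17 SA[17]=0  'ddcdbbbcbddbabcbda'

[17, 12, 11, 4, 5, 13, 6, 15, 8, 14, 7, 2, 16, 10, 3, 1, 9, 0]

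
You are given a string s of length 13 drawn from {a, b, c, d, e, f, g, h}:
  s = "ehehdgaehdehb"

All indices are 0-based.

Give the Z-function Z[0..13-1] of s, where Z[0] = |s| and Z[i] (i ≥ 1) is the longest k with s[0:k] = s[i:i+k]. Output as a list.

Z[0]=13
i=1: fresh scan; Z[1]=0
i=2: fresh scan; Z[2]=2 scan→box=[2,4)
i=3: min(r-i=1, Z[1]=0)=0; Z[3]=0
i=4: fresh scan; Z[4]=0
i=5: fresh scan; Z[5]=0
i=6: fresh scan; Z[6]=0
i=7: fresh scan; Z[7]=2 scan→box=[7,9)
i=8: min(r-i=1, Z[1]=0)=0; Z[8]=0
i=9: fresh scan; Z[9]=0
i=10: fresh scan; Z[10]=2 scan→box=[10,12)
i=11: min(r-i=1, Z[1]=0)=0; Z[11]=0
i=12: fresh scan; Z[12]=0

[13, 0, 2, 0, 0, 0, 0, 2, 0, 0, 2, 0, 0]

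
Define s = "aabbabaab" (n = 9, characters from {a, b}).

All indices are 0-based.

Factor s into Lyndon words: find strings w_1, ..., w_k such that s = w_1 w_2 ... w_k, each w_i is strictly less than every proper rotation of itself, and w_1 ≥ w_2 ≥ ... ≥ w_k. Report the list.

emit factor 1: 'aabbab' (i=0, period=6)
emit factor 2: 'aab' (i=6, period=3)

["aabbab", "aab"]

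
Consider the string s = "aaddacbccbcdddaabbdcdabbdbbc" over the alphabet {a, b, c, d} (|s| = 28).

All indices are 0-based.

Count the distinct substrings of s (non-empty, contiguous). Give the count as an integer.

rank→(start, suffix):
  0 → (14, 'aabbdcdabbdbbc')
  1 → (0, 'aaddacbccbcdddaabbdcdabbdbbc')
  2 → (21, 'abbdbbc')
  3 → (15, 'abbdcdabbdbbc')
  4 → (4, 'acbccbcdddaabbdcdabbdbbc')
  5 → (1, 'addacbccbcdddaabbdcdabbdbbc')
  6 → (25, 'bbc')
  7 → (22, 'bbdbbc')
  8 → (16, 'bbdcdabbdbbc')
  9 → (26, 'bc')
  10 → (6, 'bccbcdddaabbdcdabbdbbc')
  11 → (9, 'bcdddaabbdcdabbdbbc')
  12 → (23, 'bdbbc')
  13 → (17, 'bdcdabbdbbc')
  14 → (27, 'c')
  15 → (5, 'cbccbcdddaabbdcdabbdbbc')
  16 → (8, 'cbcdddaabbdcdabbdbbc')
  17 → (7, 'ccbcdddaabbdcdabbdbbc')
  18 → (19, 'cdabbdbbc')
  19 → (10, 'cdddaabbdcdabbdbbc')
  20 → (13, 'daabbdcdabbdbbc')
  21 → (20, 'dabbdbbc')
  22 → (3, 'dacbccbcdddaabbdcdabbdbbc')
  23 → (24, 'dbbc')
  24 → (18, 'dcdabbdbbc')
  25 → (12, 'ddaabbdcdabbdbbc')
  26 → (2, 'ddacbccbcdddaabbdcdabbdbbc')
  27 → (11, 'dddaabbdcdabbdbbc')

SA = [14, 0, 21, 15, 4, 1, 25, 22, 16, 26, 6, 9, 23, 17, 27, 5, 8, 7, 19, 10, 13, 20, 3, 24, 18, 12, 2, 11]
i: (SA[i-1],SA[i]) lcp shared
  1: (14,0) 2 'aa'
  2: (0,21) 1 'a'
  3: (21,15) 4 'abbd'
  4: (15,4) 1 'a'
  5: (4,1) 1 'a'
  6: (1,25) 0 ''
  7: (25,22) 2 'bb'
  8: (22,16) 3 'bbd'
  9: (16,26) 1 'b'
  10: (26,6) 2 'bc'
  11: (6,9) 2 'bc'
  12: (9,23) 1 'b'
  13: (23,17) 2 'bd'
  14: (17,27) 0 ''
  15: (27,5) 1 'c'
  16: (5,8) 3 'cbc'
  17: (8,7) 1 'c'
  18: (7,19) 1 'c'
  19: (19,10) 2 'cd'
  20: (10,13) 0 ''
  21: (13,20) 2 'da'
  22: (20,3) 2 'da'
  23: (3,24) 1 'd'
  24: (24,18) 1 'd'
  25: (18,12) 1 'd'
  26: (12,2) 3 'dda'
  27: (2,11) 2 'dd'

n(n+1)/2 = 28·29/2 = 406
Σ LCP = 0 + 2 + 1 + 4 + 1 + 1 + 0 + 2 + 3 + 1 + 2 + 2 + 1 + 2 + 0 + 1 + 3 + 1 + 1 + 2 + 0 + 2 + 2 + 1 + 1 + 1 + 3 + 2 = 42
distinct = 406 − 42 = 364

364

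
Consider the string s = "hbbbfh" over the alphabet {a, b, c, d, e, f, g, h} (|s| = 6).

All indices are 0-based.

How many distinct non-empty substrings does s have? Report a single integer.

17

rank | idx | suffix
   0 |   1 | bbbfh
   1 |   2 | bbfh
   2 |   3 | bfh
   3 |   4 | fh
   4 |   5 | h
   5 |   0 | hbbbfh

SA = [1, 2, 3, 4, 5, 0]
[i] adj suffixes → lcp
  [1] 1/2 → 2 ('bb')
  [2] 2/3 → 1 ('b')
  [3] 3/4 → 0 ('')
  [4] 4/5 → 0 ('')
  [5] 5/0 → 1 ('h')

n(n+1)/2 = 6·7/2 = 21
Σ LCP = 0 + 2 + 1 + 0 + 0 + 1 = 4
distinct = 21 − 4 = 17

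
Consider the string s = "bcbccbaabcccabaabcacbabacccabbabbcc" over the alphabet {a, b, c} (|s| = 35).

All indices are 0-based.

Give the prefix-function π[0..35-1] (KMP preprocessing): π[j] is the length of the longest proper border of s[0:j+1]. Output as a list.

[0, 0, 1, 2, 0, 1, 0, 0, 1, 2, 0, 0, 0, 1, 0, 0, 1, 2, 0, 0, 1, 0, 1, 0, 0, 0, 0, 0, 1, 1, 0, 1, 1, 2, 0]

π[0] = 0
j=1 s[j]='c': π[1]=0 (border '')
j=2 s[j]='b': π[2]=1 (border 'b')
j=3 s[j]='c': π[3]=2 (border 'bc')
j=4 s[j]='c': k: 2→0; π[4]=0 (border '')
j=5 s[j]='b': π[5]=1 (border 'b')
j=6 s[j]='a': k: 1→0; π[6]=0 (border '')
j=7 s[j]='a': π[7]=0 (border '')
j=8 s[j]='b': π[8]=1 (border 'b')
j=9 s[j]='c': π[9]=2 (border 'bc')
j=10 s[j]='c': k: 2→0; π[10]=0 (border '')
j=11 s[j]='c': π[11]=0 (border '')
j=12 s[j]='a': π[12]=0 (border '')
j=13 s[j]='b': π[13]=1 (border 'b')
j=14 s[j]='a': k: 1→0; π[14]=0 (border '')
j=15 s[j]='a': π[15]=0 (border '')
j=16 s[j]='b': π[16]=1 (border 'b')
j=17 s[j]='c': π[17]=2 (border 'bc')
j=18 s[j]='a': k: 2→0; π[18]=0 (border '')
j=19 s[j]='c': π[19]=0 (border '')
j=20 s[j]='b': π[20]=1 (border 'b')
j=21 s[j]='a': k: 1→0; π[21]=0 (border '')
j=22 s[j]='b': π[22]=1 (border 'b')
j=23 s[j]='a': k: 1→0; π[23]=0 (border '')
j=24 s[j]='c': π[24]=0 (border '')
j=25 s[j]='c': π[25]=0 (border '')
j=26 s[j]='c': π[26]=0 (border '')
j=27 s[j]='a': π[27]=0 (border '')
j=28 s[j]='b': π[28]=1 (border 'b')
j=29 s[j]='b': k: 1→0; π[29]=1 (border 'b')
j=30 s[j]='a': k: 1→0; π[30]=0 (border '')
j=31 s[j]='b': π[31]=1 (border 'b')
j=32 s[j]='b': k: 1→0; π[32]=1 (border 'b')
j=33 s[j]='c': π[33]=2 (border 'bc')
j=34 s[j]='c': k: 2→0; π[34]=0 (border '')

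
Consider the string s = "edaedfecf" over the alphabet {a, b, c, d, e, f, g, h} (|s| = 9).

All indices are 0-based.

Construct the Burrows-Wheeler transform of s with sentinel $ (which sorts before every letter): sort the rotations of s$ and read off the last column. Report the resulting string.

rank  rotation    last
    0  $edaedfecf  f
    1  aedfecf$ed  d
    2  cf$edaedfe  e
    3  daedfecf$e  e
    4  dfecf$edae  e
    5  ecf$edaedf  f
    6  edaedfecf$  $
    7  edfecf$eda  a
    8  f$edaedfec  c
    9  fecf$edaed  d

fdeeef$acd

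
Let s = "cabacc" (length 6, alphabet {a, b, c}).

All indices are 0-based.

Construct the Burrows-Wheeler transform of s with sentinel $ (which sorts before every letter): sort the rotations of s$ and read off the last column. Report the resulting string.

rank  rotation last
    0  $cabacc  c
    1  abacc$c  c
    2  acc$cab  b
    3  bacc$ca  a
    4  c$cabac  c
    5  cabacc$  $
    6  cc$caba  a

ccbac$a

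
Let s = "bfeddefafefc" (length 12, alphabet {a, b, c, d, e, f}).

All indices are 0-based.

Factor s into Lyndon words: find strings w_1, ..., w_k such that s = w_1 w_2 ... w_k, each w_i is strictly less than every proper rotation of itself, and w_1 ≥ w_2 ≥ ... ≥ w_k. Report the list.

["bfeddef", "afefc"]

emit factor 1: 'bfeddef' (i=0, period=7)
emit factor 2: 'afefc' (i=7, period=5)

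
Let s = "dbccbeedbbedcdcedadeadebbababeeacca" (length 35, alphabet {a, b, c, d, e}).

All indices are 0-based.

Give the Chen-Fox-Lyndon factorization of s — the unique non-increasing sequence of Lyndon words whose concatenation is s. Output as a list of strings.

emit factor 1: 'd' (i=0, period=1)
emit factor 2: 'bccbeed' (i=1, period=7)
emit factor 3: 'bbedcdced' (i=8, period=9)
emit factor 4: 'adeadebb' (i=17, period=8)
emit factor 5: 'ababeeacc' (i=25, period=9)
emit factor 6: 'a' (i=34, period=1)

["d", "bccbeed", "bbedcdced", "adeadebb", "ababeeacc", "a"]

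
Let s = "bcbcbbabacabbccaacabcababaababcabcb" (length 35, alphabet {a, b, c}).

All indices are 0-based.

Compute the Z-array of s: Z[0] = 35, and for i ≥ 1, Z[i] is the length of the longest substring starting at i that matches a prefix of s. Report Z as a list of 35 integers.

[35, 0, 3, 0, 1, 1, 0, 1, 0, 0, 0, 1, 2, 0, 0, 0, 0, 0, 0, 2, 0, 0, 1, 0, 1, 0, 0, 1, 0, 2, 0, 0, 3, 0, 1]

Z[0]=35
i=1: outside box; Z[1]=0
i=2: outside box; Z[2]=3 extend→box=[2,5)
i=3: min(r-i=2, Z[1]=0)=0; Z[3]=0
i=4: min(r-i=1, Z[2]=3)=1; Z[4]=1
i=5: outside box; Z[5]=1 extend→box=[5,6)
i=6: outside box; Z[6]=0
i=7: outside box; Z[7]=1 extend→box=[7,8)
i=8: outside box; Z[8]=0
i=9: outside box; Z[9]=0
i=10: outside box; Z[10]=0
i=11: outside box; Z[11]=1 extend→box=[11,12)
i=12: outside box; Z[12]=2 extend→box=[12,14)
i=13: min(r-i=1, Z[1]=0)=0; Z[13]=0
i=14: outside box; Z[14]=0
i=15: outside box; Z[15]=0
i=16: outside box; Z[16]=0
i=17: outside box; Z[17]=0
i=18: outside box; Z[18]=0
i=19: outside box; Z[19]=2 extend→box=[19,21)
i=20: min(r-i=1, Z[1]=0)=0; Z[20]=0
i=21: outside box; Z[21]=0
i=22: outside box; Z[22]=1 extend→box=[22,23)
i=23: outside box; Z[23]=0
i=24: outside box; Z[24]=1 extend→box=[24,25)
i=25: outside box; Z[25]=0
i=26: outside box; Z[26]=0
i=27: outside box; Z[27]=1 extend→box=[27,28)
i=28: outside box; Z[28]=0
i=29: outside box; Z[29]=2 extend→box=[29,31)
i=30: min(r-i=1, Z[1]=0)=0; Z[30]=0
i=31: outside box; Z[31]=0
i=32: outside box; Z[32]=3 extend→box=[32,35)
i=33: min(r-i=2, Z[1]=0)=0; Z[33]=0
i=34: min(r-i=1, Z[2]=3)=1; Z[34]=1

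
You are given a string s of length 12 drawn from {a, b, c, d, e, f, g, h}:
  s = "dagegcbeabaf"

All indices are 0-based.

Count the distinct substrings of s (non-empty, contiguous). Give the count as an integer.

rank→(start, suffix):
  0 → (8, 'abaf')
  1 → (10, 'af')
  2 → (1, 'agegcbeabaf')
  3 → (9, 'baf')
  4 → (6, 'beabaf')
  5 → (5, 'cbeabaf')
  6 → (0, 'dagegcbeabaf')
  7 → (7, 'eabaf')
  8 → (3, 'egcbeabaf')
  9 → (11, 'f')
  10 → (4, 'gcbeabaf')
  11 → (2, 'gegcbeabaf')

SA = [8, 10, 1, 9, 6, 5, 0, 7, 3, 11, 4, 2]
rank  pair      lcp
   1  s[8:],s[10:]  1  'a'
   2  s[10:],s[1:]  1  'a'
   3  s[1:],s[9:]  0  ''
   4  s[9:],s[6:]  1  'b'
   5  s[6:],s[5:]  0  ''
   6  s[5:],s[0:]  0  ''
   7  s[0:],s[7:]  0  ''
   8  s[7:],s[3:]  1  'e'
   9  s[3:],s[11:]  0  ''
  10  s[11:],s[4:]  0  ''
  11  s[4:],s[2:]  1  'g'

n(n+1)/2 = 12·13/2 = 78
Σ LCP = 0 + 1 + 1 + 0 + 1 + 0 + 0 + 0 + 1 + 0 + 0 + 1 = 5
distinct = 78 − 5 = 73

73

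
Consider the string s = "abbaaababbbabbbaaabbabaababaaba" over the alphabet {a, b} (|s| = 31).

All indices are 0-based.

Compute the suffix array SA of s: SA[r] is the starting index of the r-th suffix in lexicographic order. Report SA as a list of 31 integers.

[30, 3, 15, 27, 22, 4, 16, 28, 25, 20, 23, 5, 0, 17, 11, 7, 29, 2, 14, 26, 21, 24, 19, 10, 6, 1, 13, 18, 9, 12, 8]

sorted suffixes:
  #0 SA[0]=30  'a'
  #1 SA[1]=3  'aaababbbabbbaaabbabaababaaba'
  #2 SA[2]=15  'aaabbabaababaaba'
  #3 SA[3]=27  'aaba'
  #4 SA[4]=22  'aababaaba'
  #5 SA[5]=4  'aababbbabbbaaabbabaababaaba'
  #6 SA[6]=16  'aabbabaababaaba'
  #7 SA[7]=28  'aba'
  #8 SA[8]=25  'abaaba'
  #9 SA[9]=20  'abaababaaba'
  #10 SA[10]=23  'ababaaba'
  #11 SA[11]=5  'ababbbabbbaaabbabaababaaba'
  #12 SA[12]=0  'abbaaababbbabbbaaabbabaababaaba'
  #13 SA[13]=17  'abbabaababaaba'
  #14 SA[14]=11  'abbbaaabbabaababaaba'
  #15 SA[15]=7  'abbbabbbaaabbabaababaaba'
  #16 SA[16]=29  'ba'
  #17 SA[17]=2  'baaababbbabbbaaabbabaababaaba'
  #18 SA[18]=14  'baaabbabaababaaba'
  #19 SA[19]=26  'baaba'
  #20 SA[20]=21  'baababaaba'
  #21 SA[21]=24  'babaaba'
  #22 SA[22]=19  'babaababaaba'
  #23 SA[23]=10  'babbbaaabbabaababaaba'
  #24 SA[24]=6  'babbbabbbaaabbabaababaaba'
  #25 SA[25]=1  'bbaaababbbabbbaaabbabaababaaba'
  #26 SA[26]=13  'bbaaabbabaababaaba'
  #27 SA[27]=18  'bbabaababaaba'
  #28 SA[28]=9  'bbabbbaaabbabaababaaba'
  #29 SA[29]=12  'bbbaaabbabaababaaba'
  #30 SA[30]=8  'bbbabbbaaabbabaababaaba'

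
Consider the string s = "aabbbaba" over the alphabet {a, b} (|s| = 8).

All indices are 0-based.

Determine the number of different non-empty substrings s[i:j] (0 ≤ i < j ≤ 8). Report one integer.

27

rank | idx | suffix
   0 |   7 | a
   1 |   0 | aabbbaba
   2 |   5 | aba
   3 |   1 | abbbaba
   4 |   6 | ba
   5 |   4 | baba
   6 |   3 | bbaba
   7 |   2 | bbbaba

SA = [7, 0, 5, 1, 6, 4, 3, 2]
[i] adj suffixes → lcp
  [1] 7/0 → 1 ('a')
  [2] 0/5 → 1 ('a')
  [3] 5/1 → 2 ('ab')
  [4] 1/6 → 0 ('')
  [5] 6/4 → 2 ('ba')
  [6] 4/3 → 1 ('b')
  [7] 3/2 → 2 ('bb')

n(n+1)/2 = 8·9/2 = 36
Σ LCP = 0 + 1 + 1 + 2 + 0 + 2 + 1 + 2 = 9
distinct = 36 − 9 = 27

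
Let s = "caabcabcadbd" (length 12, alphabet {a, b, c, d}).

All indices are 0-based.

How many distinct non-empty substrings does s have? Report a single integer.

rank→(start, suffix):
  0 → (1, 'aabcabcadbd')
  1 → (2, 'abcabcadbd')
  2 → (5, 'abcadbd')
  3 → (8, 'adbd')
  4 → (3, 'bcabcadbd')
  5 → (6, 'bcadbd')
  6 → (10, 'bd')
  7 → (0, 'caabcabcadbd')
  8 → (4, 'cabcadbd')
  9 → (7, 'cadbd')
  10 → (11, 'd')
  11 → (9, 'dbd')

SA = [1, 2, 5, 8, 3, 6, 10, 0, 4, 7, 11, 9]
[i] adj suffixes → lcp
  [1] 1/2 → 1 ('a')
  [2] 2/5 → 4 ('abca')
  [3] 5/8 → 1 ('a')
  [4] 8/3 → 0 ('')
  [5] 3/6 → 3 ('bca')
  [6] 6/10 → 1 ('b')
  [7] 10/0 → 0 ('')
  [8] 0/4 → 2 ('ca')
  [9] 4/7 → 2 ('ca')
  [10] 7/11 → 0 ('')
  [11] 11/9 → 1 ('d')

n(n+1)/2 = 12·13/2 = 78
Σ LCP = 0 + 1 + 4 + 1 + 0 + 3 + 1 + 0 + 2 + 2 + 0 + 1 = 15
distinct = 78 − 15 = 63

63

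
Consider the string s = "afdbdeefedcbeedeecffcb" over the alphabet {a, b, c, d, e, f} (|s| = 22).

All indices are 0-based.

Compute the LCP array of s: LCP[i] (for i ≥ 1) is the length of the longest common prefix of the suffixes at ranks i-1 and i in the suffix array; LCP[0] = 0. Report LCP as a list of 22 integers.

[0, 0, 1, 1, 0, 2, 1, 0, 1, 1, 3, 0, 1, 2, 1, 2, 2, 1, 0, 1, 1, 1]

rank | idx | suffix
   0 |   0 | afdbdeefedcbeedeecffcb
   1 |  21 | b
   2 |   3 | bdeefedcbeedeecffcb
   3 |  11 | beedeecffcb
   4 |  20 | cb
   5 |  10 | cbeedeecffcb
   6 |  17 | cffcb
   7 |   2 | dbdeefedcbeedeecffcb
   8 |   9 | dcbeedeecffcb
   9 |  14 | deecffcb
  10 |   4 | deefedcbeedeecffcb
  11 |  16 | ecffcb
  12 |   8 | edcbeedeecffcb
  13 |  13 | edeecffcb
  14 |  15 | eecffcb
  15 |  12 | eedeecffcb
  16 |   5 | eefedcbeedeecffcb
  17 |   6 | efedcbeedeecffcb
  18 |  19 | fcb
  19 |   1 | fdbdeefedcbeedeecffcb
  20 |   7 | fedcbeedeecffcb
  21 |  18 | ffcb

SA = [0, 21, 3, 11, 20, 10, 17, 2, 9, 14, 4, 16, 8, 13, 15, 12, 5, 6, 19, 1, 7, 18]
i: (SA[i-1],SA[i]) lcp shared
  1: (0,21) 0 ''
  2: (21,3) 1 'b'
  3: (3,11) 1 'b'
  4: (11,20) 0 ''
  5: (20,10) 2 'cb'
  6: (10,17) 1 'c'
  7: (17,2) 0 ''
  8: (2,9) 1 'd'
  9: (9,14) 1 'd'
  10: (14,4) 3 'dee'
  11: (4,16) 0 ''
  12: (16,8) 1 'e'
  13: (8,13) 2 'ed'
  14: (13,15) 1 'e'
  15: (15,12) 2 'ee'
  16: (12,5) 2 'ee'
  17: (5,6) 1 'e'
  18: (6,19) 0 ''
  19: (19,1) 1 'f'
  20: (1,7) 1 'f'
  21: (7,18) 1 'f'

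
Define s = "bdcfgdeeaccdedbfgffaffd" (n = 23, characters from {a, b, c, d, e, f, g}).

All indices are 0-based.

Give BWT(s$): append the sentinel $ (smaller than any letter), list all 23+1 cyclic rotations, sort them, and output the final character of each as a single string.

rank  rotation                  last
    0  $bdcfgdeeaccdedbfgffaffd  d
    1  accdedbfgffaffd$bdcfgdee  e
    2  affd$bdcfgdeeaccdedbfgff  f
    3  bdcfgdeeaccdedbfgffaffd$  $
    4  bfgffaffd$bdcfgdeeaccded  d
    5  ccdedbfgffaffd$bdcfgdeea  a
    6  cdedbfgffaffd$bdcfgdeeac  c
    7  cfgdeeaccdedbfgffaffd$bd  d
    8  d$bdcfgdeeaccdedbfgffaff  f
    9  dbfgffaffd$bdcfgdeeaccde  e
   10  dcfgdeeaccdedbfgffaffd$b  b
   11  dedbfgffaffd$bdcfgdeeacc  c
   12  deeaccdedbfgffaffd$bdcfg  g
   13  eaccdedbfgffaffd$bdcfgde  e
   14  edbfgffaffd$bdcfgdeeaccd  d
   15  eeaccdedbfgffaffd$bdcfgd  d
   16  faffd$bdcfgdeeaccdedbfgf  f
   17  fd$bdcfgdeeaccdedbfgffaf  f
   18  ffaffd$bdcfgdeeaccdedbfg  g
   19  ffd$bdcfgdeeaccdedbfgffa  a
   20  fgdeeaccdedbfgffaffd$bdc  c
   21  fgffaffd$bdcfgdeeaccdedb  b
   22  gdeeaccdedbfgffaffd$bdcf  f
   23  gffaffd$bdcfgdeeaccdedbf  f

def$dacdfebcgeddffgacbff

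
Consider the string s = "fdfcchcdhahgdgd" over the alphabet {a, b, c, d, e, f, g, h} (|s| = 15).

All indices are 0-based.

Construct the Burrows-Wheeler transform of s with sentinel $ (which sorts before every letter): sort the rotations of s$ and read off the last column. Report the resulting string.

rank  rotation          last
    0  $fdfcchcdhahgdgd  d
    1  ahgdgd$fdfcchcdh  h
    2  cchcdhahgdgd$fdf  f
    3  cdhahgdgd$fdfcch  h
    4  chcdhahgdgd$fdfc  c
    5  d$fdfcchcdhahgdg  g
    6  dfcchcdhahgdgd$f  f
    7  dgd$fdfcchcdhahg  g
    8  dhahgdgd$fdfcchc  c
    9  fcchcdhahgdgd$fd  d
   10  fdfcchcdhahgdgd$  $
   11  gd$fdfcchcdhahgd  d
   12  gdgd$fdfcchcdhah  h
   13  hahgdgd$fdfcchcd  d
   14  hcdhahgdgd$fdfcc  c
   15  hgdgd$fdfcchcdha  a

dhfhcgfgcd$dhdca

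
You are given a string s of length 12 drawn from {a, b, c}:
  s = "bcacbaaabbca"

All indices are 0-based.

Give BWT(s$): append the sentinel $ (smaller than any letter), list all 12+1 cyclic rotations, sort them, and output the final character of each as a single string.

rank  rotation       last
    0  $bcacbaaabbca  a
    1  a$bcacbaaabbc  c
    2  aaabbca$bcacb  b
    3  aabbca$bcacba  a
    4  abbca$bcacbaa  a
    5  acbaaabbca$bc  c
    6  baaabbca$bcac  c
    7  bbca$bcacbaaa  a
    8  bca$bcacbaaab  b
    9  bcacbaaabbca$  $
   10  ca$bcacbaaabb  b
   11  cacbaaabbca$b  b
   12  cbaaabbca$bca  a

acbaaccab$bba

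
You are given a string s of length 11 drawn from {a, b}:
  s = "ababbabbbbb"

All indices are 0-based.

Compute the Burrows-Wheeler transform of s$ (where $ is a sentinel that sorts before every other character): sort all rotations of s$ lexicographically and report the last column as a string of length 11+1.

rank  rotation      last
    0  $ababbabbbbb  b
    1  ababbabbbbb$  $
    2  abbabbbbb$ab  b
    3  abbbbb$ababb  b
    4  b$ababbabbbb  b
    5  babbabbbbb$a  a
    6  babbbbb$abab  b
    7  bb$ababbabbb  b
    8  bbabbbbb$aba  a
    9  bbb$ababbabb  b
   10  bbbb$ababbab  b
   11  bbbbb$ababba  a

b$bbbabbabba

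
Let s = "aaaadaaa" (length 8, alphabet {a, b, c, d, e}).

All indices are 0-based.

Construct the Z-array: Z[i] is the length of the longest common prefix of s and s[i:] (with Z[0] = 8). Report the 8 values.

Z[0]=8
i=1: outside box; Z[1]=3 grow→box=[1,4)
i=2: min(r-i=2, Z[1]=3)=2; Z[2]=2
i=3: min(r-i=1, Z[2]=2)=1; Z[3]=1
i=4: outside box; Z[4]=0
i=5: outside box; Z[5]=3 grow→box=[5,8)
i=6: min(r-i=2, Z[1]=3)=2; Z[6]=2
i=7: min(r-i=1, Z[2]=2)=1; Z[7]=1

[8, 3, 2, 1, 0, 3, 2, 1]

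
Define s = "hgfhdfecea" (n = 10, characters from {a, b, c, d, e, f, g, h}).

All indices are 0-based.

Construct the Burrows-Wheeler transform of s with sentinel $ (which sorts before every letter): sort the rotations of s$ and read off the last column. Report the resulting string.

aeehcfdghf$

rank  rotation     last
    0  $hgfhdfecea  a
    1  a$hgfhdfece  e
    2  cea$hgfhdfe  e
    3  dfecea$hgfh  h
    4  ea$hgfhdfec  c
    5  ecea$hgfhdf  f
    6  fecea$hgfhd  d
    7  fhdfecea$hg  g
    8  gfhdfecea$h  h
    9  hdfecea$hgf  f
   10  hgfhdfecea$  $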